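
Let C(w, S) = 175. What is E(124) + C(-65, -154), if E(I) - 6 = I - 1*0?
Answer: 305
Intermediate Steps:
E(I) = 6 + I (E(I) = 6 + (I - 1*0) = 6 + (I + 0) = 6 + I)
E(124) + C(-65, -154) = (6 + 124) + 175 = 130 + 175 = 305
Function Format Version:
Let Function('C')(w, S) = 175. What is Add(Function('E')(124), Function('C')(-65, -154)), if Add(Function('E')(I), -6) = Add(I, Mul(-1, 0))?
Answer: 305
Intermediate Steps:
Function('E')(I) = Add(6, I) (Function('E')(I) = Add(6, Add(I, Mul(-1, 0))) = Add(6, Add(I, 0)) = Add(6, I))
Add(Function('E')(124), Function('C')(-65, -154)) = Add(Add(6, 124), 175) = Add(130, 175) = 305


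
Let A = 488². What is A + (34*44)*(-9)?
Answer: 224680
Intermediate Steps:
A = 238144
A + (34*44)*(-9) = 238144 + (34*44)*(-9) = 238144 + 1496*(-9) = 238144 - 13464 = 224680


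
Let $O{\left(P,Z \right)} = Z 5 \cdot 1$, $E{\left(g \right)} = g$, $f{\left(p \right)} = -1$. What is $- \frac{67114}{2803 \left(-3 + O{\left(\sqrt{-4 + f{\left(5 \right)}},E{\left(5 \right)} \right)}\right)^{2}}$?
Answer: $- \frac{33557}{678326} \approx -0.04947$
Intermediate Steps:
$O{\left(P,Z \right)} = 5 Z$ ($O{\left(P,Z \right)} = 5 Z 1 = 5 Z$)
$- \frac{67114}{2803 \left(-3 + O{\left(\sqrt{-4 + f{\left(5 \right)}},E{\left(5 \right)} \right)}\right)^{2}} = - \frac{67114}{2803 \left(-3 + 5 \cdot 5\right)^{2}} = - \frac{67114}{2803 \left(-3 + 25\right)^{2}} = - \frac{67114}{2803 \cdot 22^{2}} = - \frac{67114}{2803 \cdot 484} = - \frac{67114}{1356652} = \left(-67114\right) \frac{1}{1356652} = - \frac{33557}{678326}$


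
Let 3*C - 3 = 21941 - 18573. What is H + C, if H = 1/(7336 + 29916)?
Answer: 125576495/111756 ≈ 1123.7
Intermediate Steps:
C = 3371/3 (C = 1 + (21941 - 18573)/3 = 1 + (⅓)*3368 = 1 + 3368/3 = 3371/3 ≈ 1123.7)
H = 1/37252 ≈ 2.6844e-5
H + C = 1/37252 + 3371/3 = 125576495/111756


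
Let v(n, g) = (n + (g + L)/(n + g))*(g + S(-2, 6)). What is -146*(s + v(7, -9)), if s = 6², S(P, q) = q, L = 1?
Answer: -438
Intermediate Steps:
s = 36
v(n, g) = (6 + g)*(n + (1 + g)/(g + n)) (v(n, g) = (n + (g + 1)/(n + g))*(g + 6) = (n + (1 + g)/(g + n))*(6 + g) = (6 + g)*(n + (1 + g)/(g + n)))
-146*(s + v(7, -9)) = -146*(36 + (6 + (-9)² + 6*7² + 7*(-9) - 9*7² + 7*(-9)² + 6*(-9)*7)/(-9 + 7)) = -146*(36 + (6 + 81 + 6*49 - 63 - 9*49 + 7*81 - 378)/(-2)) = -146*(36 - (6 + 81 + 294 - 63 - 441 + 567 - 378)/2) = -146*(36 - ½*66) = -146*(36 - 33) = -146*3 = -438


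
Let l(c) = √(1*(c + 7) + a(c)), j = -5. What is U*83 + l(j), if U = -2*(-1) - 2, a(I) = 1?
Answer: √3 ≈ 1.7320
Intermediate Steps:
U = 0 (U = 2 - 2 = 0)
l(c) = √(8 + c) (l(c) = √(1*(c + 7) + 1) = √(1*(7 + c) + 1) = √((7 + c) + 1) = √(8 + c))
U*83 + l(j) = 0*83 + √(8 - 5) = 0 + √3 = √3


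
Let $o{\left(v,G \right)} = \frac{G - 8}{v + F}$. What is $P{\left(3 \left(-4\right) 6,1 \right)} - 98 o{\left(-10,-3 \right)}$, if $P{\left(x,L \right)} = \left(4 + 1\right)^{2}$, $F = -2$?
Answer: $- \frac{389}{6} \approx -64.833$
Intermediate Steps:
$o{\left(v,G \right)} = \frac{-8 + G}{-2 + v}$ ($o{\left(v,G \right)} = \frac{G - 8}{v - 2} = \frac{-8 + G}{-2 + v}$)
$P{\left(x,L \right)} = 25$ ($P{\left(x,L \right)} = 5^{2} = 25$)
$P{\left(3 \left(-4\right) 6,1 \right)} - 98 o{\left(-10,-3 \right)} = 25 - 98 \frac{-8 - 3}{-2 - 10} = 25 - 98 \frac{1}{-12} \left(-11\right) = 25 - 98 \left(\left(- \frac{1}{12}\right) \left(-11\right)\right) = 25 - \frac{539}{6} = - \frac{389}{6}$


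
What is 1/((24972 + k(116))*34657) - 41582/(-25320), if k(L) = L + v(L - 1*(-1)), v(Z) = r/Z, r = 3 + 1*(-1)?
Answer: 1057519898912473/643942182235380 ≈ 1.6423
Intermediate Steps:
r = 2 (r = 3 - 1 = 2)
v(Z) = 2/Z
k(L) = L + 2/(1 + L) (k(L) = L + 2/(L - 1*(-1)) = L + 2/(L + 1) = L + 2/(1 + L))
1/((24972 + k(116))*34657) - 41582/(-25320) = 1/((24972 + (2 + 116*(1 + 116))/(1 + 116))*34657) - 41582/(-25320) = (1/34657)/(24972 + (2 + 116*117)/117) - 41582*(-1/25320) = (1/34657)/(24972 + (2 + 13572)/117) + 20791/12660 = (1/34657)/(24972 + (1/117)*13574) + 20791/12660 = (1/34657)/(24972 + 13574/117) + 20791/12660 = (1/34657)/(2935298/117) + 20791/12660 = (117/2935298)*(1/34657) + 20791/12660 = 117/101728622786 + 20791/12660 = 1057519898912473/643942182235380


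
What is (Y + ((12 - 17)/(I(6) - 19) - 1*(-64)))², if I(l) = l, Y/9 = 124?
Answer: 235469025/169 ≈ 1.3933e+6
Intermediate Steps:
Y = 1116 (Y = 9*124 = 1116)
(Y + ((12 - 17)/(I(6) - 19) - 1*(-64)))² = (1116 + ((12 - 17)/(6 - 19) - 1*(-64)))² = (1116 + (-5/(-13) + 64))² = (1116 + (-5*(-1/13) + 64))² = (1116 + (5/13 + 64))² = (1116 + 837/13)² = (15345/13)² = 235469025/169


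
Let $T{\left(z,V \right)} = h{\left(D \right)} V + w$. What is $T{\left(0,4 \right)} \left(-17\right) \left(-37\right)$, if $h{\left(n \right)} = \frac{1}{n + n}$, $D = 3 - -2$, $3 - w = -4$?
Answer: $\frac{23273}{5} \approx 4654.6$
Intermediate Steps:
$w = 7$ ($w = 3 - -4 = 3 + 4 = 7$)
$D = 5$ ($D = 3 + 2 = 5$)
$h{\left(n \right)} = \frac{1}{2 n}$
$T{\left(z,V \right)} = 7 + \frac{V}{10}$ ($T{\left(z,V \right)} = \frac{1}{2 \cdot 5} V + 7 = \frac{1}{2} \cdot \frac{1}{5} V + 7 = \frac{V}{10} + 7 = 7 + \frac{V}{10}$)
$T{\left(0,4 \right)} \left(-17\right) \left(-37\right) = \left(7 + \frac{1}{10} \cdot 4\right) \left(-17\right) \left(-37\right) = \left(7 + \frac{2}{5}\right) \left(-17\right) \left(-37\right) = \frac{37}{5} \left(-17\right) \left(-37\right) = \left(- \frac{629}{5}\right) \left(-37\right) = \frac{23273}{5}$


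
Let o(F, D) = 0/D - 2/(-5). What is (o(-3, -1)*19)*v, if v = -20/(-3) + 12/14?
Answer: 6004/105 ≈ 57.181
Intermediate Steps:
v = 158/21 (v = -20*(-1/3) + 12*(1/14) = 20/3 + 6/7 = 158/21 ≈ 7.5238)
o(F, D) = 2/5 (o(F, D) = 0 - 2*(-1/5) = 0 + 2/5 = 2/5)
(o(-3, -1)*19)*v = ((2/5)*19)*(158/21) = (38/5)*(158/21) = 6004/105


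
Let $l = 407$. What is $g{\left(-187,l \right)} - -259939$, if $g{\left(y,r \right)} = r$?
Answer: $260346$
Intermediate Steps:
$g{\left(-187,l \right)} - -259939 = 407 - -259939 = 407 + 259939 = 260346$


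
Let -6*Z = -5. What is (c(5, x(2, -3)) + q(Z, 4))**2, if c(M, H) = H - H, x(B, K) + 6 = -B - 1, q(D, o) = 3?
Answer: 9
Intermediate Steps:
Z = 5/6 (Z = -1/6*(-5) = 5/6 ≈ 0.83333)
x(B, K) = -7 - B (x(B, K) = -6 + (-B - 1) = -6 + (-1 - B) = -7 - B)
c(M, H) = 0
(c(5, x(2, -3)) + q(Z, 4))**2 = (0 + 3)**2 = 3**2 = 9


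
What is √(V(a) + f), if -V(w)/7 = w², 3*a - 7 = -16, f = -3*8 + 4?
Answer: I*√83 ≈ 9.1104*I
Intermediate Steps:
f = -20 (f = -24 + 4 = -20)
a = -3 (a = 7/3 + (⅓)*(-16) = 7/3 - 16/3 = -3)
V(w) = -7*w²
√(V(a) + f) = √(-7*(-3)² - 20) = √(-7*9 - 20) = √(-63 - 20) = √(-83) = I*√83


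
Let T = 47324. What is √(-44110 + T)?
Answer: √3214 ≈ 56.692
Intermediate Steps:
√(-44110 + T) = √(-44110 + 47324) = √3214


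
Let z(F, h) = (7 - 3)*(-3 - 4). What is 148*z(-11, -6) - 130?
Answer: -4274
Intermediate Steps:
z(F, h) = -28 (z(F, h) = 4*(-7) = -28)
148*z(-11, -6) - 130 = 148*(-28) - 130 = -4144 - 130 = -4274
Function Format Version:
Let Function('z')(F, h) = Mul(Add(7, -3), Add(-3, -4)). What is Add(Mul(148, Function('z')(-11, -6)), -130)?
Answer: -4274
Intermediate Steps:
Function('z')(F, h) = -28 (Function('z')(F, h) = Mul(4, -7) = -28)
Add(Mul(148, Function('z')(-11, -6)), -130) = Add(Mul(148, -28), -130) = Add(-4144, -130) = -4274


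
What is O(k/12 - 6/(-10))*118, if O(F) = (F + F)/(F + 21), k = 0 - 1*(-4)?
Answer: 472/47 ≈ 10.043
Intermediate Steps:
k = 4 (k = 0 + 4 = 4)
O(F) = 2*F/(21 + F) (O(F) = (2*F)/(21 + F) = 2*F/(21 + F))
O(k/12 - 6/(-10))*118 = (2*(4/12 - 6/(-10))/(21 + (4/12 - 6/(-10))))*118 = (2*(4*(1/12) - 6*(-⅒))/(21 + (4*(1/12) - 6*(-⅒))))*118 = (2*(⅓ + ⅗)/(21 + (⅓ + ⅗)))*118 = (2*(14/15)/(21 + 14/15))*118 = (2*(14/15)/(329/15))*118 = (2*(14/15)*(15/329))*118 = (4/47)*118 = 472/47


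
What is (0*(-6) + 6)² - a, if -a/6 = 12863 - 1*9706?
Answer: 18978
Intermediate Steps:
a = -18942 (a = -6*(12863 - 1*9706) = -6*(12863 - 9706) = -6*3157 = -18942)
(0*(-6) + 6)² - a = (0*(-6) + 6)² - 1*(-18942) = (0 + 6)² + 18942 = 6² + 18942 = 36 + 18942 = 18978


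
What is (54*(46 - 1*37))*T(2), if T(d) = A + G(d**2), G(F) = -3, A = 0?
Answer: -1458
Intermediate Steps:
T(d) = -3 (T(d) = 0 - 3 = -3)
(54*(46 - 1*37))*T(2) = (54*(46 - 1*37))*(-3) = (54*(46 - 37))*(-3) = (54*9)*(-3) = 486*(-3) = -1458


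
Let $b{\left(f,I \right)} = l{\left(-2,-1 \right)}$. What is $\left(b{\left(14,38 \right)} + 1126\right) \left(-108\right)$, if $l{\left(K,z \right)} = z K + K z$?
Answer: $-122040$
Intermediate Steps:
$l{\left(K,z \right)} = 2 K z$ ($l{\left(K,z \right)} = K z + K z = 2 K z$)
$b{\left(f,I \right)} = 4$ ($b{\left(f,I \right)} = 2 \left(-2\right) \left(-1\right) = 4$)
$\left(b{\left(14,38 \right)} + 1126\right) \left(-108\right) = \left(4 + 1126\right) \left(-108\right) = 1130 \left(-108\right) = -122040$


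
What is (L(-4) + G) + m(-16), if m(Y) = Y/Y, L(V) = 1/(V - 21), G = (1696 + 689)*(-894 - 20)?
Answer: -54497226/25 ≈ -2.1799e+6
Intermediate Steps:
G = -2179890 (G = 2385*(-914) = -2179890)
L(V) = 1/(-21 + V)
m(Y) = 1
(L(-4) + G) + m(-16) = (1/(-21 - 4) - 2179890) + 1 = (1/(-25) - 2179890) + 1 = (-1/25 - 2179890) + 1 = -54497251/25 + 1 = -54497226/25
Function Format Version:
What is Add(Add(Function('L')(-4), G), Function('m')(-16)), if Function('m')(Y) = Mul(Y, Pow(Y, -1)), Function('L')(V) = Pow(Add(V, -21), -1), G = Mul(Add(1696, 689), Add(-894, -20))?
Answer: Rational(-54497226, 25) ≈ -2.1799e+6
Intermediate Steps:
G = -2179890 (G = Mul(2385, -914) = -2179890)
Function('L')(V) = Pow(Add(-21, V), -1)
Function('m')(Y) = 1
Add(Add(Function('L')(-4), G), Function('m')(-16)) = Add(Add(Pow(Add(-21, -4), -1), -2179890), 1) = Add(Add(Pow(-25, -1), -2179890), 1) = Add(Add(Rational(-1, 25), -2179890), 1) = Add(Rational(-54497251, 25), 1) = Rational(-54497226, 25)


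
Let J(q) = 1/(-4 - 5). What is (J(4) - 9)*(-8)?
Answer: 656/9 ≈ 72.889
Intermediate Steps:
J(q) = -1/9 (J(q) = 1/(-9) = -1/9)
(J(4) - 9)*(-8) = (-1/9 - 9)*(-8) = -82/9*(-8) = 656/9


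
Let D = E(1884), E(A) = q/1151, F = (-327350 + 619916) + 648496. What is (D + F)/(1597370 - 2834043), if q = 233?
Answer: -1083162595/1423410623 ≈ -0.76096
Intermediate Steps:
F = 941062 (F = 292566 + 648496 = 941062)
E(A) = 233/1151
D = 233/1151 ≈ 0.20243
(D + F)/(1597370 - 2834043) = (233/1151 + 941062)/(1597370 - 2834043) = (1083162595/1151)/(-1236673) = (1083162595/1151)*(-1/1236673) = -1083162595/1423410623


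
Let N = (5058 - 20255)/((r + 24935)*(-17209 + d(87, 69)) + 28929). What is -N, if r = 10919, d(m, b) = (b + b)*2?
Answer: -15197/607086853 ≈ -2.5033e-5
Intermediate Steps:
d(m, b) = 4*b (d(m, b) = (2*b)*2 = 4*b)
N = 15197/607086853 (N = (5058 - 20255)/((10919 + 24935)*(-17209 + 4*69) + 28929) = -15197/(35854*(-17209 + 276) + 28929) = -15197/(35854*(-16933) + 28929) = -15197/(-607115782 + 28929) = -15197/(-607086853) = -15197*(-1/607086853) = 15197/607086853 ≈ 2.5033e-5)
-N = -1*15197/607086853 = -15197/607086853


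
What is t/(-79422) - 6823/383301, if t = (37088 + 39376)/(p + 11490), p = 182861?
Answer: -17557899615845/986089423501287 ≈ -0.017806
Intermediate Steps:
t = 76464/194351 (t = (37088 + 39376)/(182861 + 11490) = 76464/194351 ≈ 0.39343)
t/(-79422) - 6823/383301 = (76464/194351)/(-79422) - 6823/383301 = (76464/194351)*(-1/79422) - 6823*1/383301 = -12744/2572624187 - 6823/383301 = -17557899615845/986089423501287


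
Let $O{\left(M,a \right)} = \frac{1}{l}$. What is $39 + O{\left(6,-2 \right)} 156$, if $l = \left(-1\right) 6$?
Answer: $13$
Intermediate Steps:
$l = -6$
$O{\left(M,a \right)} = - \frac{1}{6}$ ($O{\left(M,a \right)} = \frac{1}{-6} = - \frac{1}{6}$)
$39 + O{\left(6,-2 \right)} 156 = 39 - 26 = 13$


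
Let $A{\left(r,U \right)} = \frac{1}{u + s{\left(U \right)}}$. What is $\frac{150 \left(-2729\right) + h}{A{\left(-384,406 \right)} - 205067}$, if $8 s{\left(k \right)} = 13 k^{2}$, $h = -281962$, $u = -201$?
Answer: $\frac{370069683280}{109775441103} \approx 3.3712$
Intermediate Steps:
$s{\left(k \right)} = \frac{13 k^{2}}{8}$
$A{\left(r,U \right)} = \frac{1}{-201 + \frac{13 U^{2}}{8}}$
$\frac{150 \left(-2729\right) + h}{A{\left(-384,406 \right)} - 205067} = \frac{150 \left(-2729\right) - 281962}{\frac{8}{-1608 + 13 \cdot 406^{2}} - 205067} = \frac{-409350 - 281962}{\frac{8}{-1608 + 13 \cdot 164836} - 205067} = - \frac{691312}{\frac{8}{-1608 + 2142868} - 205067} = - \frac{691312}{\frac{8}{2141260} - 205067} = - \frac{691312}{8 \cdot \frac{1}{2141260} - 205067} = - \frac{691312}{\frac{2}{535315} - 205067} = - \frac{691312}{- \frac{109775441103}{535315}} = \left(-691312\right) \left(- \frac{535315}{109775441103}\right) = \frac{370069683280}{109775441103}$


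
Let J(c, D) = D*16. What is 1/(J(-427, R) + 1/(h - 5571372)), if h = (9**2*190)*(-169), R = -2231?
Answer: -8172282/291717778273 ≈ -2.8014e-5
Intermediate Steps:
J(c, D) = 16*D
h = -2600910 (h = (81*190)*(-169) = 15390*(-169) = -2600910)
1/(J(-427, R) + 1/(h - 5571372)) = 1/(16*(-2231) + 1/(-2600910 - 5571372)) = 1/(-35696 + 1/(-8172282)) = 1/(-35696 - 1/8172282) = 1/(-291717778273/8172282) = -8172282/291717778273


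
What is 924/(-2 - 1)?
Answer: -308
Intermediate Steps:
924/(-2 - 1) = 924/(-3) = -⅓*924 = -308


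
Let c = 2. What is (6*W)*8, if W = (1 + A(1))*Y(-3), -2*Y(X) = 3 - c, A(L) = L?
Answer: -48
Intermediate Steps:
Y(X) = -½ (Y(X) = -(3 - 1*2)/2 = -(3 - 2)/2 = -½*1 = -½)
W = -1 (W = (1 + 1)*(-½) = 2*(-½) = -1)
(6*W)*8 = (6*(-1))*8 = -6*8 = -48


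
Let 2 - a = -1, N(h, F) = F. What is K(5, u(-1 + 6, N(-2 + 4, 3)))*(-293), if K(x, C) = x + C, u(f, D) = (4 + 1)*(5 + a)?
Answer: -13185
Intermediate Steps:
a = 3 (a = 2 - 1*(-1) = 2 + 1 = 3)
u(f, D) = 40 (u(f, D) = (4 + 1)*(5 + 3) = 5*8 = 40)
K(x, C) = C + x
K(5, u(-1 + 6, N(-2 + 4, 3)))*(-293) = (40 + 5)*(-293) = 45*(-293) = -13185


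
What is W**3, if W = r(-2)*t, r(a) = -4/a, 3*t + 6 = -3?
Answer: -216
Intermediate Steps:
t = -3 (t = -2 + (1/3)*(-3) = -2 - 1 = -3)
W = -6 (W = -4/(-2)*(-3) = -4*(-1/2)*(-3) = 2*(-3) = -6)
W**3 = (-6)**3 = -216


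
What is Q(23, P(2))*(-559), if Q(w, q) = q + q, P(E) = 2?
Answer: -2236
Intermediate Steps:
Q(w, q) = 2*q
Q(23, P(2))*(-559) = (2*2)*(-559) = 4*(-559) = -2236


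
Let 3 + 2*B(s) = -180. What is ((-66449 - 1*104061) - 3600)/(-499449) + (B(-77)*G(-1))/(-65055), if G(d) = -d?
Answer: 7581617089/21661103130 ≈ 0.35001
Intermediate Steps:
B(s) = -183/2 (B(s) = -3/2 + (½)*(-180) = -3/2 - 90 = -183/2)
((-66449 - 1*104061) - 3600)/(-499449) + (B(-77)*G(-1))/(-65055) = ((-66449 - 1*104061) - 3600)/(-499449) - (-183)*(-1)/2/(-65055) = ((-66449 - 104061) - 3600)*(-1/499449) - 183/2*1*(-1/65055) = (-170510 - 3600)*(-1/499449) - 183/2*(-1/65055) = -174110*(-1/499449) + 61/43370 = 174110/499449 + 61/43370 = 7581617089/21661103130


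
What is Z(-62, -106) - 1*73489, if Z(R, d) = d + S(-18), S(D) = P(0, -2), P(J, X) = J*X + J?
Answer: -73595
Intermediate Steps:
P(J, X) = J + J*X
S(D) = 0 (S(D) = 0*(1 - 2) = 0*(-1) = 0)
Z(R, d) = d (Z(R, d) = d + 0 = d)
Z(-62, -106) - 1*73489 = -106 - 1*73489 = -106 - 73489 = -73595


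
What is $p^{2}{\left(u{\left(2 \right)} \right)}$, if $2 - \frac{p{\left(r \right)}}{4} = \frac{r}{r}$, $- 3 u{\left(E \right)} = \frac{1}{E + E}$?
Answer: $16$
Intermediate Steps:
$u{\left(E \right)} = - \frac{1}{6 E}$ ($u{\left(E \right)} = - \frac{1}{3 \left(E + E\right)} = - \frac{1}{3 \cdot 2 E} = - \frac{\frac{1}{2} \frac{1}{E}}{3} = - \frac{1}{6 E}$)
$p{\left(r \right)} = 4$ ($p{\left(r \right)} = 8 - 4 \frac{r}{r} = 8 - 4 = 4$)
$p^{2}{\left(u{\left(2 \right)} \right)} = 4^{2} = 16$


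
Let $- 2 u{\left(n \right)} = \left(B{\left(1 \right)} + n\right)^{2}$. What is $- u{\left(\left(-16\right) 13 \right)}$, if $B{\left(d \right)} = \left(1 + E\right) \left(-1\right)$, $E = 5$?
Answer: $22898$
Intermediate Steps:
$B{\left(d \right)} = -6$ ($B{\left(d \right)} = \left(1 + 5\right) \left(-1\right) = 6 \left(-1\right) = -6$)
$u{\left(n \right)} = - \frac{\left(-6 + n\right)^{2}}{2}$
$- u{\left(\left(-16\right) 13 \right)} = - \frac{\left(-1\right) \left(-6 - 208\right)^{2}}{2} = - \frac{\left(-1\right) \left(-214\right)^{2}}{2} = - \frac{\left(-1\right) 45796}{2} = \left(-1\right) \left(-22898\right) = 22898$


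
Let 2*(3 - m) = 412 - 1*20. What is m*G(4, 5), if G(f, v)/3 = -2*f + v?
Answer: 1737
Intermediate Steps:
m = -193 (m = 3 - (412 - 1*20)/2 = 3 - (412 - 20)/2 = 3 - 1/2*392 = 3 - 196 = -193)
G(f, v) = -6*f + 3*v (G(f, v) = 3*(-2*f + v) = 3*(v - 2*f) = -6*f + 3*v)
m*G(4, 5) = -193*(-6*4 + 3*5) = -193*(-24 + 15) = -193*(-9) = 1737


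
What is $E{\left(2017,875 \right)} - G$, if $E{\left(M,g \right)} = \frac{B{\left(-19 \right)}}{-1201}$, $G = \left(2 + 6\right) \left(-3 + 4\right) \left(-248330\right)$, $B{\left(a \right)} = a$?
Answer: $\frac{2385954659}{1201} \approx 1.9866 \cdot 10^{6}$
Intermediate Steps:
$G = -1986640$ ($G = 8 \cdot 1 \left(-248330\right) = 8 \left(-248330\right) = -1986640$)
$E{\left(M,g \right)} = \frac{19}{1201}$ ($E{\left(M,g \right)} = - \frac{19}{-1201} = \left(-19\right) \left(- \frac{1}{1201}\right) = \frac{19}{1201}$)
$E{\left(2017,875 \right)} - G = \frac{19}{1201} - -1986640 = \frac{19}{1201} + 1986640 = \frac{2385954659}{1201}$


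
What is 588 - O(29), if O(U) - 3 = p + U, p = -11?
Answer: 567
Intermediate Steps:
O(U) = -8 + U (O(U) = 3 + (-11 + U) = -8 + U)
588 - O(29) = 588 - (-8 + 29) = 588 - 1*21 = 588 - 21 = 567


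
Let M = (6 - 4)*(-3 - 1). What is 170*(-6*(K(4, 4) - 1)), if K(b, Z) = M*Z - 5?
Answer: 38760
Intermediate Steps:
M = -8 (M = 2*(-4) = -8)
K(b, Z) = -5 - 8*Z (K(b, Z) = -8*Z - 5 = -5 - 8*Z)
170*(-6*(K(4, 4) - 1)) = 170*(-6*((-5 - 8*4) - 1)) = 170*(-6*((-5 - 32) - 1)) = 170*(-6*(-37 - 1)) = 170*(-6*(-38)) = 170*228 = 38760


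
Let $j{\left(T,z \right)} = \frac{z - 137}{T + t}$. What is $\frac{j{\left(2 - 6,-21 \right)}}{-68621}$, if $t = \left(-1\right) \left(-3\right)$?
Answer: $- \frac{158}{68621} \approx -0.0023025$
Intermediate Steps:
$t = 3$
$j{\left(T,z \right)} = \frac{-137 + z}{3 + T}$ ($j{\left(T,z \right)} = \frac{z - 137}{T + 3} = \frac{-137 + z}{3 + T}$)
$\frac{j{\left(2 - 6,-21 \right)}}{-68621} = \frac{\frac{1}{3 + \left(2 - 6\right)} \left(-137 - 21\right)}{-68621} = \frac{1}{3 + \left(2 - 6\right)} \left(-158\right) \left(- \frac{1}{68621}\right) = \frac{1}{3 - 4} \left(-158\right) \left(- \frac{1}{68621}\right) = \frac{1}{-1} \left(-158\right) \left(- \frac{1}{68621}\right) = \left(-1\right) \left(-158\right) \left(- \frac{1}{68621}\right) = 158 \left(- \frac{1}{68621}\right) = - \frac{158}{68621}$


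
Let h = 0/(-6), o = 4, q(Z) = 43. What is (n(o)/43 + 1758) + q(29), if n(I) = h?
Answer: 1801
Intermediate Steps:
h = 0 (h = 0*(-1/6) = 0)
n(I) = 0
(n(o)/43 + 1758) + q(29) = (0/43 + 1758) + 43 = (0*(1/43) + 1758) + 43 = (0 + 1758) + 43 = 1758 + 43 = 1801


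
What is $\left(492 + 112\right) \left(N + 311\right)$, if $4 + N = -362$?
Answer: $-33220$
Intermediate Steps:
$N = -366$ ($N = -4 - 362 = -366$)
$\left(492 + 112\right) \left(N + 311\right) = \left(492 + 112\right) \left(-366 + 311\right) = 604 \left(-55\right) = -33220$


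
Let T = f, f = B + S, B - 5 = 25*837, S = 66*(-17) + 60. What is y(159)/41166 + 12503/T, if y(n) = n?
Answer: 86309585/136314348 ≈ 0.63317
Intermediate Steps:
S = -1062 (S = -1122 + 60 = -1062)
B = 20930 (B = 5 + 25*837 = 5 + 20925 = 20930)
f = 19868 (f = 20930 - 1062 = 19868)
T = 19868
y(159)/41166 + 12503/T = 159/41166 + 12503/19868 = 159*(1/41166) + 12503*(1/19868) = 53/13722 + 12503/19868 = 86309585/136314348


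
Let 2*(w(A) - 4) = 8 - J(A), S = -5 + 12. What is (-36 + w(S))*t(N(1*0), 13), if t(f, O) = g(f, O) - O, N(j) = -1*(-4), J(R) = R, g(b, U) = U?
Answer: 0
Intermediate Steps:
N(j) = 4
S = 7
t(f, O) = 0 (t(f, O) = O - O = 0)
w(A) = 8 - A/2 (w(A) = 4 + (8 - A)/2 = 4 + (4 - A/2) = 8 - A/2)
(-36 + w(S))*t(N(1*0), 13) = (-36 + (8 - ½*7))*0 = (-36 + (8 - 7/2))*0 = (-36 + 9/2)*0 = -63/2*0 = 0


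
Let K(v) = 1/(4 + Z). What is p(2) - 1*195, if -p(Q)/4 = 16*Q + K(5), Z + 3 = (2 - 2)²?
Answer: -327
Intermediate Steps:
Z = -3 (Z = -3 + (2 - 2)² = -3 + 0² = -3 + 0 = -3)
K(v) = 1 (K(v) = 1/(4 - 3) = 1/1 = 1)
p(Q) = -4 - 64*Q (p(Q) = -4*(16*Q + 1) = -4*(1 + 16*Q) = -4 - 64*Q)
p(2) - 1*195 = (-4 - 64*2) - 1*195 = (-4 - 128) - 195 = -132 - 195 = -327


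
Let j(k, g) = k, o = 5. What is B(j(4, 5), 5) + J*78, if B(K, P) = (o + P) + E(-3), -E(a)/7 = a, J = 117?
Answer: 9157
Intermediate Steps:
E(a) = -7*a
B(K, P) = 26 + P (B(K, P) = (5 + P) - 7*(-3) = (5 + P) + 21 = 26 + P)
B(j(4, 5), 5) + J*78 = (26 + 5) + 117*78 = 31 + 9126 = 9157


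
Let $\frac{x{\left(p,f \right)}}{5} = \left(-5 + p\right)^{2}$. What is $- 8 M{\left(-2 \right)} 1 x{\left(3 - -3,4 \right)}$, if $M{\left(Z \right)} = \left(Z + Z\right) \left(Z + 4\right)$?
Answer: $320$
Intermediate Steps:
$x{\left(p,f \right)} = 5 \left(-5 + p\right)^{2}$
$M{\left(Z \right)} = 2 Z \left(4 + Z\right)$
$- 8 M{\left(-2 \right)} 1 x{\left(3 - -3,4 \right)} = - 8 \cdot 2 \left(-2\right) \left(4 - 2\right) 1 \cdot 5 \left(-5 + \left(3 - -3\right)\right)^{2} = - 8 \cdot 2 \left(-2\right) 2 \cdot 1 \cdot 5 \left(-5 + \left(3 + 3\right)\right)^{2} = \left(-8\right) \left(-8\right) 1 \cdot 5 \left(-5 + 6\right)^{2} = 64 \cdot 1 \cdot 5 \cdot 1^{2} = 64 \cdot 1 \cdot 5 \cdot 1 = 64 \cdot 1 \cdot 5 = 64 \cdot 5 = 320$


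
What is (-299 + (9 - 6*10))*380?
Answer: -133000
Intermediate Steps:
(-299 + (9 - 6*10))*380 = (-299 + (9 - 60))*380 = (-299 - 51)*380 = -350*380 = -133000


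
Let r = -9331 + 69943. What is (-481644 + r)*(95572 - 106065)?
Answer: 4417888776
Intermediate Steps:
r = 60612
(-481644 + r)*(95572 - 106065) = (-481644 + 60612)*(95572 - 106065) = -421032*(-10493) = 4417888776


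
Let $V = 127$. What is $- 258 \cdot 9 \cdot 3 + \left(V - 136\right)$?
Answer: $-6975$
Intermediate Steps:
$- 258 \cdot 9 \cdot 3 + \left(V - 136\right) = - 258 \cdot 9 \cdot 3 + \left(127 - 136\right) = \left(-258\right) 27 + \left(127 - 136\right) = -6966 - 9 = -6975$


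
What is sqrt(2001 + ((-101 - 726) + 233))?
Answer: sqrt(1407) ≈ 37.510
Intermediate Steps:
sqrt(2001 + ((-101 - 726) + 233)) = sqrt(2001 + (-827 + 233)) = sqrt(2001 - 594) = sqrt(1407)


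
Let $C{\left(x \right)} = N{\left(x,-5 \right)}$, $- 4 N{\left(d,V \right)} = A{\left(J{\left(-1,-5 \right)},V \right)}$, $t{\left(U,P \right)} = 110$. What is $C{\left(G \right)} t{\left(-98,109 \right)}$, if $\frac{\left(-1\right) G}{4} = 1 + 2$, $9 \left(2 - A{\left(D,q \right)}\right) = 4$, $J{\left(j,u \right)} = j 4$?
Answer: $- \frac{385}{9} \approx -42.778$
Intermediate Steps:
$J{\left(j,u \right)} = 4 j$
$A{\left(D,q \right)} = \frac{14}{9}$ ($A{\left(D,q \right)} = 2 - \frac{4}{9} = \frac{14}{9}$)
$N{\left(d,V \right)} = - \frac{7}{18}$ ($N{\left(d,V \right)} = \left(- \frac{1}{4}\right) \frac{14}{9} = - \frac{7}{18}$)
$G = -12$ ($G = - 4 \left(1 + 2\right) = \left(-4\right) 3 = -12$)
$C{\left(x \right)} = - \frac{7}{18}$
$C{\left(G \right)} t{\left(-98,109 \right)} = \left(- \frac{7}{18}\right) 110 = - \frac{385}{9}$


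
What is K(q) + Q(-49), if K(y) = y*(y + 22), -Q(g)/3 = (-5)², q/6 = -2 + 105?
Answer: 395445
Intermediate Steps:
q = 618 (q = 6*(-2 + 105) = 6*103 = 618)
Q(g) = -75 (Q(g) = -3*(-5)² = -3*25 = -75)
K(y) = y*(22 + y)
K(q) + Q(-49) = 618*(22 + 618) - 75 = 618*640 - 75 = 395520 - 75 = 395445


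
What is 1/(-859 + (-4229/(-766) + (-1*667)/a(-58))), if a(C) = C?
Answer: -383/322478 ≈ -0.0011877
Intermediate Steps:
1/(-859 + (-4229/(-766) + (-1*667)/a(-58))) = 1/(-859 + (-4229/(-766) - 1*667/(-58))) = 1/(-859 + (-4229*(-1/766) - 667*(-1/58))) = 1/(-859 + (4229/766 + 23/2)) = 1/(-859 + 6519/383) = 1/(-322478/383) = -383/322478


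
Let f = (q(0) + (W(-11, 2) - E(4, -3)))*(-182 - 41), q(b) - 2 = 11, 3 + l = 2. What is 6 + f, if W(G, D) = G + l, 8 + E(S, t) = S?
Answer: -1109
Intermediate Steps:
l = -1 (l = -3 + 2 = -1)
E(S, t) = -8 + S
q(b) = 13 (q(b) = 2 + 11 = 13)
W(G, D) = -1 + G (W(G, D) = G - 1 = -1 + G)
f = -1115 (f = (13 + ((-1 - 11) - (-8 + 4)))*(-182 - 41) = (13 + (-12 - 1*(-4)))*(-223) = (13 + (-12 + 4))*(-223) = (13 - 8)*(-223) = 5*(-223) = -1115)
6 + f = 6 - 1115 = -1109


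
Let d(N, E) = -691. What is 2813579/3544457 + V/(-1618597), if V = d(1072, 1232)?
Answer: 4556499748450/5737047466829 ≈ 0.79422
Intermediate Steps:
V = -691
2813579/3544457 + V/(-1618597) = 2813579/3544457 - 691/(-1618597) = 2813579*(1/3544457) - 691*(-1/1618597) = 2813579/3544457 + 691/1618597 = 4556499748450/5737047466829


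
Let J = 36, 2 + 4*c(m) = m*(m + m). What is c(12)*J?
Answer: 2574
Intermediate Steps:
c(m) = -½ + m²/2 (c(m) = -½ + (m*(m + m))/4 = -½ + (m*(2*m))/4 = -½ + (2*m²)/4 = -½ + m²/2)
c(12)*J = (-½ + (½)*12²)*36 = (-½ + (½)*144)*36 = (-½ + 72)*36 = (143/2)*36 = 2574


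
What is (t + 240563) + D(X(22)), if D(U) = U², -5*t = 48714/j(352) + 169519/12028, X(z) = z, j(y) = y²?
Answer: 224520124439269/931448320 ≈ 2.4104e+5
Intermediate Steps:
t = -2698751771/931448320 (t = -(48714/(352²) + 169519/12028)/5 = -(48714/123904 + 169519*(1/12028))/5 = -(48714*(1/123904) + 169519/12028)/5 = -(24357/61952 + 169519/12028)/5 = -⅕*2698751771/186289664 = -2698751771/931448320 ≈ -2.8974)
(t + 240563) + D(X(22)) = (-2698751771/931448320 + 240563) + 22² = 224069303452389/931448320 + 484 = 224520124439269/931448320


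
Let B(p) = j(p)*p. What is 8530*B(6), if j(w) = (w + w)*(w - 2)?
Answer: 2456640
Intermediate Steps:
j(w) = 2*w*(-2 + w) (j(w) = (2*w)*(-2 + w) = 2*w*(-2 + w))
B(p) = 2*p**2*(-2 + p) (B(p) = (2*p*(-2 + p))*p = 2*p**2*(-2 + p))
8530*B(6) = 8530*(2*6**2*(-2 + 6)) = 8530*(2*36*4) = 8530*288 = 2456640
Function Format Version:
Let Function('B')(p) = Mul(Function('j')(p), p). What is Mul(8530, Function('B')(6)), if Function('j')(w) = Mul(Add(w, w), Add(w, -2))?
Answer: 2456640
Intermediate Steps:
Function('j')(w) = Mul(2, w, Add(-2, w)) (Function('j')(w) = Mul(Mul(2, w), Add(-2, w)) = Mul(2, w, Add(-2, w)))
Function('B')(p) = Mul(2, Pow(p, 2), Add(-2, p)) (Function('B')(p) = Mul(Mul(2, p, Add(-2, p)), p) = Mul(2, Pow(p, 2), Add(-2, p)))
Mul(8530, Function('B')(6)) = Mul(8530, Mul(2, Pow(6, 2), Add(-2, 6))) = Mul(8530, Mul(2, 36, 4)) = Mul(8530, 288) = 2456640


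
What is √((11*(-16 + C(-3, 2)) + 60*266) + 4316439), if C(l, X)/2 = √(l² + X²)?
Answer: √(4332223 + 22*√13) ≈ 2081.4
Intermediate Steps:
C(l, X) = 2*√(X² + l²) (C(l, X) = 2*√(l² + X²) = 2*√(X² + l²))
√((11*(-16 + C(-3, 2)) + 60*266) + 4316439) = √((11*(-16 + 2*√(2² + (-3)²)) + 60*266) + 4316439) = √((11*(-16 + 2*√(4 + 9)) + 15960) + 4316439) = √((11*(-16 + 2*√13) + 15960) + 4316439) = √(((-176 + 22*√13) + 15960) + 4316439) = √((15784 + 22*√13) + 4316439) = √(4332223 + 22*√13)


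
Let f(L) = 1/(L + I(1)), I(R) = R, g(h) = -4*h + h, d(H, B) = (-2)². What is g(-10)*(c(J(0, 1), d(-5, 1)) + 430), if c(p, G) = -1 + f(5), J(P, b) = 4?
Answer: 12875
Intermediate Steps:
d(H, B) = 4
g(h) = -3*h
f(L) = 1/(1 + L) (f(L) = 1/(L + 1) = 1/(1 + L))
c(p, G) = -⅚ (c(p, G) = -1 + 1/(1 + 5) = -1 + 1/6 = -1 + ⅙ = -⅚)
g(-10)*(c(J(0, 1), d(-5, 1)) + 430) = (-3*(-10))*(-⅚ + 430) = 30*(2575/6) = 12875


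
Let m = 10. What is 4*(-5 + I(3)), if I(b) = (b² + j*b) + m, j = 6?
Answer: 128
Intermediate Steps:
I(b) = 10 + b² + 6*b (I(b) = (b² + 6*b) + 10 = 10 + b² + 6*b)
4*(-5 + I(3)) = 4*(-5 + (10 + 3² + 6*3)) = 4*(-5 + (10 + 9 + 18)) = 4*(-5 + 37) = 4*32 = 128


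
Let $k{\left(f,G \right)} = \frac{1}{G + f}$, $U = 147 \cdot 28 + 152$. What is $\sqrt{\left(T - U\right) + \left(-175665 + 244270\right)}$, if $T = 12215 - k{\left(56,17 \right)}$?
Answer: $\frac{\sqrt{407945535}}{73} \approx 276.68$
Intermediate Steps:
$U = 4268$ ($U = 4116 + 152 = 4268$)
$T = \frac{891694}{73}$ ($T = 12215 - \frac{1}{17 + 56} = 12215 - \frac{1}{73} = \frac{891694}{73} \approx 12215.0$)
$\sqrt{\left(T - U\right) + \left(-175665 + 244270\right)} = \sqrt{\left(\frac{891694}{73} - 4268\right) + \left(-175665 + 244270\right)} = \sqrt{\left(\frac{891694}{73} - 4268\right) + 68605} = \sqrt{\frac{580130}{73} + 68605} = \sqrt{\frac{5588295}{73}} = \frac{\sqrt{407945535}}{73}$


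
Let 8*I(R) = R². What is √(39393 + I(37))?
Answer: √633026/4 ≈ 198.91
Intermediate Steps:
I(R) = R²/8
√(39393 + I(37)) = √(39393 + (⅛)*37²) = √(39393 + (⅛)*1369) = √(39393 + 1369/8) = √(316513/8) = √633026/4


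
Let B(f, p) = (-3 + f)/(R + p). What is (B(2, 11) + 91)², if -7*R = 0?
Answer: 1000000/121 ≈ 8264.5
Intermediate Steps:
R = 0 (R = -⅐*0 = 0)
B(f, p) = (-3 + f)/p (B(f, p) = (-3 + f)/(0 + p) = (-3 + f)/p)
(B(2, 11) + 91)² = ((-3 + 2)/11 + 91)² = ((1/11)*(-1) + 91)² = (-1/11 + 91)² = (1000/11)² = 1000000/121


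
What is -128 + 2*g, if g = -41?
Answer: -210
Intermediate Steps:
-128 + 2*g = -128 + 2*(-41) = -128 - 82 = -210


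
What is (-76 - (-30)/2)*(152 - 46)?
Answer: -6466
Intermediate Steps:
(-76 - (-30)/2)*(152 - 46) = (-76 - (-30)/2)*106 = (-76 - 1*(-15))*106 = (-76 + 15)*106 = -61*106 = -6466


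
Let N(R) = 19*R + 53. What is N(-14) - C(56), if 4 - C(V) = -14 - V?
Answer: -287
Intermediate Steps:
C(V) = 18 + V (C(V) = 4 - (-14 - V) = 4 + (14 + V) = 18 + V)
N(R) = 53 + 19*R
N(-14) - C(56) = (53 + 19*(-14)) - (18 + 56) = (53 - 266) - 1*74 = -213 - 74 = -287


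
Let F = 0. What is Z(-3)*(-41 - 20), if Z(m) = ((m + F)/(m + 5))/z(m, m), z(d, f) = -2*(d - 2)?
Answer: 183/20 ≈ 9.1500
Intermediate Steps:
z(d, f) = 4 - 2*d (z(d, f) = -2*(-2 + d) = 4 - 2*d)
Z(m) = m/((4 - 2*m)*(5 + m)) (Z(m) = ((m + 0)/(m + 5))/(4 - 2*m) = (m/(5 + m))/(4 - 2*m) = m/((4 - 2*m)*(5 + m)))
Z(-3)*(-41 - 20) = (-½*(-3)/(-2 - 3*(5 - 3)))*(-41 - 20) = -½*(-3)/(-5*2)*(-61) = -½*(-3)*(-⅕)*½*(-61) = -3/20*(-61) = 183/20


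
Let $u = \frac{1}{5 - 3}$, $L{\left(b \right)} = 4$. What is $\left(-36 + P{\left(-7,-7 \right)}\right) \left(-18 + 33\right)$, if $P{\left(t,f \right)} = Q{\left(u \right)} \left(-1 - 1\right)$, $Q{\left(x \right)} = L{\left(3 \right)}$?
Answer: $-660$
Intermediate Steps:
$u = \frac{1}{2} \approx 0.5$
$Q{\left(x \right)} = 4$
$P{\left(t,f \right)} = -8$ ($P{\left(t,f \right)} = 4 \left(-1 - 1\right) = 4 \left(-2\right) = -8$)
$\left(-36 + P{\left(-7,-7 \right)}\right) \left(-18 + 33\right) = \left(-36 - 8\right) \left(-18 + 33\right) = \left(-44\right) 15 = -660$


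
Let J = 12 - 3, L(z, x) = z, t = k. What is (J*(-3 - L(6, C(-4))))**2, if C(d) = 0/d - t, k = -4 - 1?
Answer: 6561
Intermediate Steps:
k = -5
t = -5
C(d) = 5 (C(d) = 0/d - 1*(-5) = 0 + 5 = 5)
J = 9
(J*(-3 - L(6, C(-4))))**2 = (9*(-3 - 1*6))**2 = (9*(-3 - 6))**2 = (9*(-9))**2 = (-81)**2 = 6561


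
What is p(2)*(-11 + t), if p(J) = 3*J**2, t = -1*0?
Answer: -132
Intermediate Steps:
t = 0
p(2)*(-11 + t) = (3*2**2)*(-11 + 0) = (3*4)*(-11) = 12*(-11) = -132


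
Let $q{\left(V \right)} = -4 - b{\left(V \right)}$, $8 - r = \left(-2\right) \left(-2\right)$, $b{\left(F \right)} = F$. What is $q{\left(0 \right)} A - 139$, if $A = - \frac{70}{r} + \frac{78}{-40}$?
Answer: $- \frac{306}{5} \approx -61.2$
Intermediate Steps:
$r = 4$ ($r = 8 - \left(-2\right) \left(-2\right) = 8 - 4 = 4$)
$A = - \frac{389}{20}$ ($A = - \frac{70}{4} + \frac{78}{-40} = \left(-70\right) \frac{1}{4} + 78 \left(- \frac{1}{40}\right) = - \frac{35}{2} - \frac{39}{20} = - \frac{389}{20} \approx -19.45$)
$q{\left(V \right)} = -4 - V$
$q{\left(0 \right)} A - 139 = \left(-4 - 0\right) \left(- \frac{389}{20}\right) - 139 = \left(-4 + 0\right) \left(- \frac{389}{20}\right) - 139 = \left(-4\right) \left(- \frac{389}{20}\right) - 139 = \frac{389}{5} - 139 = - \frac{306}{5}$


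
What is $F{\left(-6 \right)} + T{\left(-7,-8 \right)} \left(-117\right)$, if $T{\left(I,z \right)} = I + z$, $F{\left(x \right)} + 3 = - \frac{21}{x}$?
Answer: $\frac{3511}{2} \approx 1755.5$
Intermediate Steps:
$F{\left(x \right)} = -3 - \frac{21}{x}$
$F{\left(-6 \right)} + T{\left(-7,-8 \right)} \left(-117\right) = \left(-3 - \frac{21}{-6}\right) + \left(-7 - 8\right) \left(-117\right) = \left(-3 - - \frac{7}{2}\right) - -1755 = \left(-3 + \frac{7}{2}\right) + 1755 = \frac{1}{2} + 1755 = \frac{3511}{2}$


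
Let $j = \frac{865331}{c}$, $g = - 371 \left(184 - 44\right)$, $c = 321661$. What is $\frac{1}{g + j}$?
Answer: $- \frac{321661}{16706207009} \approx -1.9254 \cdot 10^{-5}$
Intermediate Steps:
$g = -51940$ ($g = \left(-371\right) 140 = -51940$)
$j = \frac{865331}{321661} \approx 2.6902$
$\frac{1}{g + j} = \frac{1}{-51940 + \frac{865331}{321661}} = \frac{1}{- \frac{16706207009}{321661}} = - \frac{321661}{16706207009}$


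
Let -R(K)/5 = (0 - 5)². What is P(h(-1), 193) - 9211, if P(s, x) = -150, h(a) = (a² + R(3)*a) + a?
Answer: -9361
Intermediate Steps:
R(K) = -125 (R(K) = -5*(0 - 5)² = -5*(-5)² = -5*25 = -125)
h(a) = a² - 124*a (h(a) = (a² - 125*a) + a = a² - 124*a)
P(h(-1), 193) - 9211 = -150 - 9211 = -9361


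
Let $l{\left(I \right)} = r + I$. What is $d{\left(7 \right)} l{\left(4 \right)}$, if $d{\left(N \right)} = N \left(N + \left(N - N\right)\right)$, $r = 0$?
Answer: $196$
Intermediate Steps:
$d{\left(N \right)} = N^{2}$ ($d{\left(N \right)} = N \left(N + 0\right) = N N = N^{2}$)
$l{\left(I \right)} = I$ ($l{\left(I \right)} = 0 + I = I$)
$d{\left(7 \right)} l{\left(4 \right)} = 7^{2} \cdot 4 = 49 \cdot 4 = 196$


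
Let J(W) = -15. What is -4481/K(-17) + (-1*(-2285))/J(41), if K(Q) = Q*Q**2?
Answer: -2231798/14739 ≈ -151.42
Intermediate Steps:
K(Q) = Q**3
-4481/K(-17) + (-1*(-2285))/J(41) = -4481/((-17)**3) - 1*(-2285)/(-15) = -4481/(-4913) + 2285*(-1/15) = -4481*(-1/4913) - 457/3 = 4481/4913 - 457/3 = -2231798/14739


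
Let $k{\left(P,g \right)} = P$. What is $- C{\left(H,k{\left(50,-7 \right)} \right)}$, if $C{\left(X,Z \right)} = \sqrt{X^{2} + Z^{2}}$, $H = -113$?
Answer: $- \sqrt{15269} \approx -123.57$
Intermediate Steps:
$- C{\left(H,k{\left(50,-7 \right)} \right)} = - \sqrt{\left(-113\right)^{2} + 50^{2}} = - \sqrt{12769 + 2500} = - \sqrt{15269}$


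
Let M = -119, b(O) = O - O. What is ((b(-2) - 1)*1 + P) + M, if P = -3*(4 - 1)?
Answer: -129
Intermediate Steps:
b(O) = 0
P = -9 (P = -3*3 = -9)
((b(-2) - 1)*1 + P) + M = ((0 - 1)*1 - 9) - 119 = (-1*1 - 9) - 119 = (-1 - 9) - 119 = -10 - 119 = -129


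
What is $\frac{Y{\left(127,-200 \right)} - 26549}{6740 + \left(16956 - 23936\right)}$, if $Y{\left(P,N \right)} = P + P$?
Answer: $\frac{1753}{16} \approx 109.56$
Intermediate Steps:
$Y{\left(P,N \right)} = 2 P$
$\frac{Y{\left(127,-200 \right)} - 26549}{6740 + \left(16956 - 23936\right)} = \frac{2 \cdot 127 - 26549}{6740 + \left(16956 - 23936\right)} = \frac{254 - 26549}{6740 + \left(16956 - 23936\right)} = - \frac{26295}{6740 - 6980} = - \frac{26295}{-240} = \left(-26295\right) \left(- \frac{1}{240}\right) = \frac{1753}{16}$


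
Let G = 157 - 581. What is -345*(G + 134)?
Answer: 100050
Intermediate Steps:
G = -424
-345*(G + 134) = -345*(-424 + 134) = -345*(-290) = 100050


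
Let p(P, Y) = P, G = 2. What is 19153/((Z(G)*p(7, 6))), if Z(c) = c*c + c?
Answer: 19153/42 ≈ 456.02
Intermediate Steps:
Z(c) = c + c² (Z(c) = c² + c = c + c²)
19153/((Z(G)*p(7, 6))) = 19153/(((2*(1 + 2))*7)) = 19153/(((2*3)*7)) = 19153/((6*7)) = 19153/42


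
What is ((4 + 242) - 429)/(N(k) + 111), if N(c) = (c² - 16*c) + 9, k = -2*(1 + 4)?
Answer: -183/380 ≈ -0.48158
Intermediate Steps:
k = -10 (k = -2*5 = -10)
N(c) = 9 + c² - 16*c
((4 + 242) - 429)/(N(k) + 111) = ((4 + 242) - 429)/((9 + (-10)² - 16*(-10)) + 111) = (246 - 429)/((9 + 100 + 160) + 111) = -183/(269 + 111) = -183/380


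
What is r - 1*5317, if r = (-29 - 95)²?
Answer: 10059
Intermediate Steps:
r = 15376 (r = (-124)² = 15376)
r - 1*5317 = 15376 - 1*5317 = 15376 - 5317 = 10059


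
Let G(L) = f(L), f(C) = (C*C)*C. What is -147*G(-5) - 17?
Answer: 18358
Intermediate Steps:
f(C) = C³ (f(C) = C²*C = C³)
G(L) = L³
-147*G(-5) - 17 = -147*(-5)³ - 17 = -147*(-125) - 17 = 18375 - 17 = 18358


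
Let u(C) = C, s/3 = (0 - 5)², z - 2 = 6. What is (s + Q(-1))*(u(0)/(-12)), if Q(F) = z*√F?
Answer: 0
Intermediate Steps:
z = 8 (z = 2 + 6 = 8)
s = 75 (s = 3*(0 - 5)² = 3*(-5)² = 3*25 = 75)
Q(F) = 8*√F
(s + Q(-1))*(u(0)/(-12)) = (75 + 8*√(-1))*(0/(-12)) = (75 + 8*I)*(0*(-1/12)) = (75 + 8*I)*0 = 0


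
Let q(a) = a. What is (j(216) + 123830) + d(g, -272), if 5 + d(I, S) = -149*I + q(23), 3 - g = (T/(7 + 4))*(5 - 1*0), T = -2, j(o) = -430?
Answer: 1351191/11 ≈ 1.2284e+5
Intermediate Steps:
g = 43/11 (g = 3 - (-2/(7 + 4))*(5 - 1*0) = 3 - (-2/11)*(5 + 0) = 3 - (-2*1/11)*5 = 3 - (-2)*5/11 = 3 - 1*(-10/11) = 3 + 10/11 = 43/11 ≈ 3.9091)
d(I, S) = 18 - 149*I (d(I, S) = -5 + (-149*I + 23) = -5 + (23 - 149*I) = 18 - 149*I)
(j(216) + 123830) + d(g, -272) = (-430 + 123830) + (18 - 149*43/11) = 123400 + (18 - 6407/11) = 123400 - 6209/11 = 1351191/11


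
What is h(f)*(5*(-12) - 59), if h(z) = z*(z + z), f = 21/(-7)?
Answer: -2142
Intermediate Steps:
f = -3 (f = 21*(-⅐) = -3)
h(z) = 2*z² (h(z) = z*(2*z) = 2*z²)
h(f)*(5*(-12) - 59) = (2*(-3)²)*(5*(-12) - 59) = (2*9)*(-60 - 59) = 18*(-119) = -2142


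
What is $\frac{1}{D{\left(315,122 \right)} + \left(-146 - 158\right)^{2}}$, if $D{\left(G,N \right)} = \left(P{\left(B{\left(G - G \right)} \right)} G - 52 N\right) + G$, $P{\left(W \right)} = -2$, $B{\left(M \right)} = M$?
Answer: $\frac{1}{85757} \approx 1.1661 \cdot 10^{-5}$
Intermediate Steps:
$D{\left(G,N \right)} = - G - 52 N$ ($D{\left(G,N \right)} = \left(- 2 G - 52 N\right) + G = \left(- 52 N - 2 G\right) + G = - G - 52 N$)
$\frac{1}{D{\left(315,122 \right)} + \left(-146 - 158\right)^{2}} = \frac{1}{\left(\left(-1\right) 315 - 6344\right) + \left(-146 - 158\right)^{2}} = \frac{1}{\left(-315 - 6344\right) + \left(-304\right)^{2}} = \frac{1}{-6659 + 92416} = \frac{1}{85757}$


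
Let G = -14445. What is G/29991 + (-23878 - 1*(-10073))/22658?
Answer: -247106855/226512026 ≈ -1.0909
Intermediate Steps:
G/29991 + (-23878 - 1*(-10073))/22658 = -14445/29991 + (-23878 - 1*(-10073))/22658 = -14445*1/29991 + (-23878 + 10073)*(1/22658) = -4815/9997 - 13805*1/22658 = -4815/9997 - 13805/22658 = -247106855/226512026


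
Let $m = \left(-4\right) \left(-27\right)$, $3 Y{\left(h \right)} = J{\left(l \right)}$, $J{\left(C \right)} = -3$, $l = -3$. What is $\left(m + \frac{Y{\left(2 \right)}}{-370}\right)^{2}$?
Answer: $\frac{1596881521}{136900} \approx 11665.0$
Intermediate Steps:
$Y{\left(h \right)} = -1$ ($Y{\left(h \right)} = \frac{1}{3} \left(-3\right) = -1$)
$m = 108$
$\left(m + \frac{Y{\left(2 \right)}}{-370}\right)^{2} = \left(108 - \frac{1}{-370}\right)^{2} = \left(108 - - \frac{1}{370}\right)^{2} = \left(108 + \frac{1}{370}\right)^{2} = \left(\frac{39961}{370}\right)^{2} = \frac{1596881521}{136900}$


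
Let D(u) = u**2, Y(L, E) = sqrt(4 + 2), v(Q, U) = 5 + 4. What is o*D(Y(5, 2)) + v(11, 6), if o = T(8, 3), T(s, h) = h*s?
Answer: 153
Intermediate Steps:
v(Q, U) = 9
Y(L, E) = sqrt(6)
o = 24 (o = 3*8 = 24)
o*D(Y(5, 2)) + v(11, 6) = 24*(sqrt(6))**2 + 9 = 24*6 + 9 = 144 + 9 = 153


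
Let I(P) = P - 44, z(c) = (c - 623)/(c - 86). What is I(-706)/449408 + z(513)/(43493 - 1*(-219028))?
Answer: -42060892565/25188524520768 ≈ -0.0016698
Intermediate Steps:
z(c) = (-623 + c)/(-86 + c)
I(P) = -44 + P
I(-706)/449408 + z(513)/(43493 - 1*(-219028)) = (-44 - 706)/449408 + ((-623 + 513)/(-86 + 513))/(43493 - 1*(-219028)) = -750*1/449408 + (-110/427)/(43493 + 219028) = -375/224704 + ((1/427)*(-110))/262521 = -375/224704 - 110/427*1/262521 = -375/224704 - 110/112096467 = -42060892565/25188524520768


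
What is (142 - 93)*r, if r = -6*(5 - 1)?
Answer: -1176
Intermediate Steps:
r = -24 (r = -6*4 = -24)
(142 - 93)*r = (142 - 93)*(-24) = 49*(-24) = -1176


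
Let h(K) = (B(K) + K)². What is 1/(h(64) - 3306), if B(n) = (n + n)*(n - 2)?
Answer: 1/63996694 ≈ 1.5626e-8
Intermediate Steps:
B(n) = 2*n*(-2 + n) (B(n) = (2*n)*(-2 + n) = 2*n*(-2 + n))
h(K) = (K + 2*K*(-2 + K))² (h(K) = (2*K*(-2 + K) + K)² = (K + 2*K*(-2 + K))²)
1/(h(64) - 3306) = 1/(64²*(-3 + 2*64)² - 3306) = 1/(4096*(-3 + 128)² - 3306) = 1/(4096*125² - 3306) = 1/(4096*15625 - 3306) = 1/(64000000 - 3306) = 1/63996694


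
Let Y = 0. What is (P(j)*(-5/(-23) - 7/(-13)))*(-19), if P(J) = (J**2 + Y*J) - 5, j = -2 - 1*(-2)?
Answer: 21470/299 ≈ 71.806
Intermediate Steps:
j = 0 (j = -2 + 2 = 0)
P(J) = -5 + J**2 (P(J) = (J**2 + 0*J) - 5 = (J**2 + 0) - 5 = J**2 - 5 = -5 + J**2)
(P(j)*(-5/(-23) - 7/(-13)))*(-19) = ((-5 + 0**2)*(-5/(-23) - 7/(-13)))*(-19) = ((-5 + 0)*(-5*(-1/23) - 7*(-1/13)))*(-19) = -5*(5/23 + 7/13)*(-19) = -5*226/299*(-19) = -1130/299*(-19) = 21470/299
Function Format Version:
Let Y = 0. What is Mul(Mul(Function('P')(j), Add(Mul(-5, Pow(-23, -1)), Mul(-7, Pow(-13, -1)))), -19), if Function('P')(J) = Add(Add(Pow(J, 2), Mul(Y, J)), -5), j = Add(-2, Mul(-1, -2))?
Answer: Rational(21470, 299) ≈ 71.806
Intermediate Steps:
j = 0 (j = Add(-2, 2) = 0)
Function('P')(J) = Add(-5, Pow(J, 2)) (Function('P')(J) = Add(Add(Pow(J, 2), Mul(0, J)), -5) = Add(Add(Pow(J, 2), 0), -5) = Add(Pow(J, 2), -5) = Add(-5, Pow(J, 2)))
Mul(Mul(Function('P')(j), Add(Mul(-5, Pow(-23, -1)), Mul(-7, Pow(-13, -1)))), -19) = Mul(Mul(Add(-5, Pow(0, 2)), Add(Mul(-5, Pow(-23, -1)), Mul(-7, Pow(-13, -1)))), -19) = Mul(Mul(Add(-5, 0), Add(Mul(-5, Rational(-1, 23)), Mul(-7, Rational(-1, 13)))), -19) = Mul(Mul(-5, Add(Rational(5, 23), Rational(7, 13))), -19) = Mul(Mul(-5, Rational(226, 299)), -19) = Mul(Rational(-1130, 299), -19) = Rational(21470, 299)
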